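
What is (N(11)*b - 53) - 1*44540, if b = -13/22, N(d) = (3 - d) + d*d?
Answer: -982515/22 ≈ -44660.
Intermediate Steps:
N(d) = 3 + d² - d (N(d) = (3 - d) + d² = 3 + d² - d)
b = -13/22 (b = -13*1/22 = -13/22 ≈ -0.59091)
(N(11)*b - 53) - 1*44540 = ((3 + 11² - 1*11)*(-13/22) - 53) - 1*44540 = ((3 + 121 - 11)*(-13/22) - 53) - 44540 = (113*(-13/22) - 53) - 44540 = (-1469/22 - 53) - 44540 = -2635/22 - 44540 = -982515/22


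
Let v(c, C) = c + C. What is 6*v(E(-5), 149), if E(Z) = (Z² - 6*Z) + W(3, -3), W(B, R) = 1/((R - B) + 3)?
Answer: 1222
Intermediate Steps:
W(B, R) = 1/(3 + R - B)
E(Z) = -⅓ + Z² - 6*Z (E(Z) = (Z² - 6*Z) + 1/(3 - 3 - 1*3) = (Z² - 6*Z) + 1/(3 - 3 - 3) = (Z² - 6*Z) + 1/(-3) = (Z² - 6*Z) - ⅓ = -⅓ + Z² - 6*Z)
v(c, C) = C + c
6*v(E(-5), 149) = 6*(149 + (-⅓ + (-5)² - 6*(-5))) = 6*(149 + (-⅓ + 25 + 30)) = 6*(149 + 164/3) = 6*(611/3) = 1222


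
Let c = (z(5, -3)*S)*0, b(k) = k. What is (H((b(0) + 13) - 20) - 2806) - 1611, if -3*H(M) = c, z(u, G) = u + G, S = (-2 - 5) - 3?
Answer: -4417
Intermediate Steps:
S = -10 (S = -7 - 3 = -10)
z(u, G) = G + u
c = 0 (c = ((-3 + 5)*(-10))*0 = (2*(-10))*0 = -20*0 = 0)
H(M) = 0 (H(M) = -⅓*0 = 0)
(H((b(0) + 13) - 20) - 2806) - 1611 = (0 - 2806) - 1611 = -2806 - 1611 = -4417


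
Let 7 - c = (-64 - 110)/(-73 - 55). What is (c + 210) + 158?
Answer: 23913/64 ≈ 373.64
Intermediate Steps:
c = 361/64 (c = 7 - (-64 - 110)/(-73 - 55) = 7 - (-174)/(-128) = 7 - (-174)*(-1)/128 = 7 - 1*87/64 = 7 - 87/64 = 361/64 ≈ 5.6406)
(c + 210) + 158 = (361/64 + 210) + 158 = 13801/64 + 158 = 23913/64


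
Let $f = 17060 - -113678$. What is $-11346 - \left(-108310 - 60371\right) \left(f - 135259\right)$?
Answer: $-762618147$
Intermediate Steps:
$f = 130738$ ($f = 17060 + 113678 = 130738$)
$-11346 - \left(-108310 - 60371\right) \left(f - 135259\right) = -11346 - \left(-108310 - 60371\right) \left(130738 - 135259\right) = -11346 - \left(-168681\right) \left(-4521\right) = -11346 - 762606801 = -762618147$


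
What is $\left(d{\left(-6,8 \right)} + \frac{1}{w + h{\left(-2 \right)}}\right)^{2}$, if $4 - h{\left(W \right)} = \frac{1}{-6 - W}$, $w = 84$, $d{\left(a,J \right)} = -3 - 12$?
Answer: $\frac{27994681}{124609} \approx 224.66$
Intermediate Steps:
$d{\left(a,J \right)} = -15$ ($d{\left(a,J \right)} = -3 - 12 = -15$)
$h{\left(W \right)} = 4 - \frac{1}{-6 - W}$
$\left(d{\left(-6,8 \right)} + \frac{1}{w + h{\left(-2 \right)}}\right)^{2} = \left(-15 + \frac{1}{84 + \frac{25 + 4 \left(-2\right)}{6 - 2}}\right)^{2} = \left(-15 + \frac{1}{84 + \frac{25 - 8}{4}}\right)^{2} = \left(-15 + \frac{1}{84 + \frac{1}{4} \cdot 17}\right)^{2} = \left(-15 + \frac{1}{84 + \frac{17}{4}}\right)^{2} = \left(-15 + \frac{1}{\frac{353}{4}}\right)^{2} = \left(-15 + \frac{4}{353}\right)^{2} = \left(- \frac{5291}{353}\right)^{2} = \frac{27994681}{124609}$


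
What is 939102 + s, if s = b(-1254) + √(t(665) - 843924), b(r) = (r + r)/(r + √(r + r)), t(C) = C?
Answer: 294878655/314 + I*√843259 + I*√627/314 ≈ 9.391e+5 + 918.37*I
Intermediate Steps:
b(r) = 2*r/(r + √2*√r) (b(r) = (2*r)/(r + √(2*r)) = (2*r)/(r + √2*√r) = 2*r/(r + √2*√r))
s = -2508/(-1254 + 2*I*√627) + I*√843259 (s = 2*(-1254)/(-1254 + √2*√(-1254)) + √(665 - 843924) = 2*(-1254)/(-1254 + √2*(I*√1254)) + √(-843259) = 2*(-1254)/(-1254 + 2*I*√627) + I*√843259 = -2508/(-1254 + 2*I*√627) + I*√843259 ≈ 1.9968 + 918.37*I)
939102 + s = 939102 + (627/314 + I*√843259 + I*√627/314) = 294878655/314 + I*√843259 + I*√627/314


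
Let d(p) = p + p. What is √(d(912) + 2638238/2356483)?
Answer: √10134911086820090/2356483 ≈ 42.721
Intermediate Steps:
d(p) = 2*p
√(d(912) + 2638238/2356483) = √(2*912 + 2638238/2356483) = √(1824 + 2638238*(1/2356483)) = √(1824 + 2638238/2356483) = √(4300863230/2356483) = √10134911086820090/2356483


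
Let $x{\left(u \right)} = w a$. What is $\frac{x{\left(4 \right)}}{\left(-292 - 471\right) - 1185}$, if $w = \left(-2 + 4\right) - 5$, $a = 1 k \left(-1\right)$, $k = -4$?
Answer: $\frac{3}{487} \approx 0.0061602$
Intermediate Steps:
$a = 4$ ($a = 1 \left(-4\right) \left(-1\right) = \left(-4\right) \left(-1\right) = 4$)
$w = -3$ ($w = 2 - 5 = -3$)
$x{\left(u \right)} = -12$ ($x{\left(u \right)} = \left(-3\right) 4 = -12$)
$\frac{x{\left(4 \right)}}{\left(-292 - 471\right) - 1185} = \frac{1}{\left(-292 - 471\right) - 1185} \left(-12\right) = \frac{1}{-763 - 1185} \left(-12\right) = \frac{1}{-1948} \left(-12\right) = \left(- \frac{1}{1948}\right) \left(-12\right) = \frac{3}{487}$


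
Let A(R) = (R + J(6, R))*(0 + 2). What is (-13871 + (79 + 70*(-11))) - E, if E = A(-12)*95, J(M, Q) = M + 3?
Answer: -13992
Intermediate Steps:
J(M, Q) = 3 + M
A(R) = 18 + 2*R (A(R) = (R + (3 + 6))*(0 + 2) = (R + 9)*2 = (9 + R)*2 = 18 + 2*R)
E = -570 (E = (18 + 2*(-12))*95 = (18 - 24)*95 = -6*95 = -570)
(-13871 + (79 + 70*(-11))) - E = (-13871 + (79 + 70*(-11))) - 1*(-570) = (-13871 + (79 - 770)) + 570 = (-13871 - 691) + 570 = -14562 + 570 = -13992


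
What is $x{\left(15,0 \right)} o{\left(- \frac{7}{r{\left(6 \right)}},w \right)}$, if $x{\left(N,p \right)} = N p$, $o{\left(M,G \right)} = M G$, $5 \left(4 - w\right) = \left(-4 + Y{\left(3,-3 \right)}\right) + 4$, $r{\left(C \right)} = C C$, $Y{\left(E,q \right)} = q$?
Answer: $0$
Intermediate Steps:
$r{\left(C \right)} = C^{2}$
$w = \frac{23}{5}$ ($w = 4 - \frac{\left(-4 - 3\right) + 4}{5} = 4 - \frac{-7 + 4}{5} = 4 - - \frac{3}{5} = 4 + \frac{3}{5} = \frac{23}{5} \approx 4.6$)
$o{\left(M,G \right)} = G M$
$x{\left(15,0 \right)} o{\left(- \frac{7}{r{\left(6 \right)}},w \right)} = 15 \cdot 0 \frac{23 \left(- \frac{7}{6^{2}}\right)}{5} = 0 \frac{23 \left(- \frac{7}{36}\right)}{5} = 0 \frac{23 \left(\left(-7\right) \frac{1}{36}\right)}{5} = 0 \cdot \frac{23}{5} \left(- \frac{7}{36}\right) = 0 \left(- \frac{161}{180}\right) = 0$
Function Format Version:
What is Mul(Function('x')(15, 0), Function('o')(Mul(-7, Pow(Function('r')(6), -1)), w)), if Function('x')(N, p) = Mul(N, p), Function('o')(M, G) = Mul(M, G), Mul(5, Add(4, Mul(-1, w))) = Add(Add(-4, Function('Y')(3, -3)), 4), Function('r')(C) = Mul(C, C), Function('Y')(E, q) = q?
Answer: 0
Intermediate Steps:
Function('r')(C) = Pow(C, 2)
w = Rational(23, 5) (w = Add(4, Mul(Rational(-1, 5), Add(Add(-4, -3), 4))) = Add(4, Mul(Rational(-1, 5), Add(-7, 4))) = Add(4, Mul(Rational(-1, 5), -3)) = Add(4, Rational(3, 5)) = Rational(23, 5) ≈ 4.6000)
Function('o')(M, G) = Mul(G, M)
Mul(Function('x')(15, 0), Function('o')(Mul(-7, Pow(Function('r')(6), -1)), w)) = Mul(Mul(15, 0), Mul(Rational(23, 5), Mul(-7, Pow(Pow(6, 2), -1)))) = Mul(0, Mul(Rational(23, 5), Mul(-7, Pow(36, -1)))) = Mul(0, Mul(Rational(23, 5), Mul(-7, Rational(1, 36)))) = Mul(0, Mul(Rational(23, 5), Rational(-7, 36))) = Mul(0, Rational(-161, 180)) = 0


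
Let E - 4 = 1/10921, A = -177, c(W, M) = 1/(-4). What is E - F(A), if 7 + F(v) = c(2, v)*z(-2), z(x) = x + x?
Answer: 109211/10921 ≈ 10.000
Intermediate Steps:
z(x) = 2*x
c(W, M) = -¼
F(v) = -6 (F(v) = -7 - (-2)/2 = -7 - ¼*(-4) = -7 + 1 = -6)
E = 43685/10921 (E = 4 + 1/10921 = 43685/10921 ≈ 4.0001)
E - F(A) = 43685/10921 - 1*(-6) = 43685/10921 + 6 = 109211/10921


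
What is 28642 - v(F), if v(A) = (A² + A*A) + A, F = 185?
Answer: -39993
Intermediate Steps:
v(A) = A + 2*A² (v(A) = (A² + A²) + A = 2*A² + A = A + 2*A²)
28642 - v(F) = 28642 - 185*(1 + 2*185) = 28642 - 185*(1 + 370) = 28642 - 185*371 = 28642 - 1*68635 = 28642 - 68635 = -39993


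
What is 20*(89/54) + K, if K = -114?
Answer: -2188/27 ≈ -81.037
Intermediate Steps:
20*(89/54) + K = 20*(89/54) - 114 = 890/27 - 114 = -2188/27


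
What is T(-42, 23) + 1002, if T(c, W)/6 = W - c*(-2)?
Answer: 636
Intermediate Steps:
T(c, W) = 6*W + 12*c (T(c, W) = 6*(W - c*(-2)) = 6*(W - (-2)*c) = 6*(W + 2*c) = 6*W + 12*c)
T(-42, 23) + 1002 = (6*23 + 12*(-42)) + 1002 = (138 - 504) + 1002 = -366 + 1002 = 636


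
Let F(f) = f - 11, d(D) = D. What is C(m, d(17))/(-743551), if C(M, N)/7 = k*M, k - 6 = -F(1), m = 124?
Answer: -13888/743551 ≈ -0.018678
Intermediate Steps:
F(f) = -11 + f
k = 16 (k = 6 - (-11 + 1) = 6 - 1*(-10) = 6 + 10 = 16)
C(M, N) = 112*M (C(M, N) = 7*(16*M) = 112*M)
C(m, d(17))/(-743551) = (112*124)/(-743551) = 13888*(-1/743551) = -13888/743551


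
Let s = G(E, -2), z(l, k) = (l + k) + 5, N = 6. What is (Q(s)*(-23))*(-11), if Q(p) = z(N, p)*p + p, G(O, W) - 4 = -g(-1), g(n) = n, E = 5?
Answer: 21505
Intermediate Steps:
z(l, k) = 5 + k + l (z(l, k) = (k + l) + 5 = 5 + k + l)
G(O, W) = 5 (G(O, W) = 4 - 1*(-1) = 4 + 1 = 5)
s = 5
Q(p) = p + p*(11 + p) (Q(p) = (5 + p + 6)*p + p = (11 + p)*p + p = p*(11 + p) + p = p + p*(11 + p))
(Q(s)*(-23))*(-11) = ((5*(12 + 5))*(-23))*(-11) = ((5*17)*(-23))*(-11) = (85*(-23))*(-11) = -1955*(-11) = 21505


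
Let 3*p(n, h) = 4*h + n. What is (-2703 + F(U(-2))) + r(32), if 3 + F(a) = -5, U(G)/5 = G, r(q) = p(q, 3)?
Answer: -8089/3 ≈ -2696.3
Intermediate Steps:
p(n, h) = n/3 + 4*h/3 (p(n, h) = (4*h + n)/3 = (n + 4*h)/3 = n/3 + 4*h/3)
r(q) = 4 + q/3 (r(q) = q/3 + (4/3)*3 = q/3 + 4 = 4 + q/3)
U(G) = 5*G
F(a) = -8 (F(a) = -3 - 5 = -8)
(-2703 + F(U(-2))) + r(32) = (-2703 - 8) + (4 + (1/3)*32) = -2711 + (4 + 32/3) = -2711 + 44/3 = -8089/3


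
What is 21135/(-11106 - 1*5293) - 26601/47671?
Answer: -1443756384/781756729 ≈ -1.8468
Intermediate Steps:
21135/(-11106 - 1*5293) - 26601/47671 = 21135/(-11106 - 5293) - 26601*1/47671 = 21135/(-16399) - 26601/47671 = 21135*(-1/16399) - 26601/47671 = -21135/16399 - 26601/47671 = -1443756384/781756729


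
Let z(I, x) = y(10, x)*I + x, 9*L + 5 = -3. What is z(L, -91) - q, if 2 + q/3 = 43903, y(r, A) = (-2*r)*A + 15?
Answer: -1200826/9 ≈ -1.3343e+5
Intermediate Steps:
L = -8/9 (L = -5/9 + (⅑)*(-3) = -5/9 - ⅓ = -8/9 ≈ -0.88889)
y(r, A) = 15 - 2*A*r (y(r, A) = -2*A*r + 15 = 15 - 2*A*r)
q = 131703 (q = -6 + 3*43903 = -6 + 131709 = 131703)
z(I, x) = x + I*(15 - 20*x) (z(I, x) = (15 - 2*x*10)*I + x = (15 - 20*x)*I + x = I*(15 - 20*x) + x = x + I*(15 - 20*x))
z(L, -91) - q = (-91 - 5*(-8/9)*(-3 + 4*(-91))) - 1*131703 = (-91 - 5*(-8/9)*(-3 - 364)) - 131703 = (-91 - 5*(-8/9)*(-367)) - 131703 = (-91 - 14680/9) - 131703 = -15499/9 - 131703 = -1200826/9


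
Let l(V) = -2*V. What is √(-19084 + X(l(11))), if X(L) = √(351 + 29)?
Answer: √(-19084 + 2*√95) ≈ 138.07*I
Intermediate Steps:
X(L) = 2*√95 (X(L) = √380 = 2*√95)
√(-19084 + X(l(11))) = √(-19084 + 2*√95)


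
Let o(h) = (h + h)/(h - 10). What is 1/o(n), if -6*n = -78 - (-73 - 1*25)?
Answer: 2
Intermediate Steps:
n = -10/3 (n = -(-78 - (-73 - 1*25))/6 = -(-78 - (-73 - 25))/6 = -(-78 - 1*(-98))/6 = -(-78 + 98)/6 = -⅙*20 = -10/3 ≈ -3.3333)
o(h) = 2*h/(-10 + h) (o(h) = (2*h)/(-10 + h) = 2*h/(-10 + h))
1/o(n) = 1/(2*(-10/3)/(-10 - 10/3)) = 1/(2*(-10/3)/(-40/3)) = 1/(2*(-10/3)*(-3/40)) = 1/(½) = 2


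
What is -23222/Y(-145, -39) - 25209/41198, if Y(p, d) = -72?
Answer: 238721227/741564 ≈ 321.92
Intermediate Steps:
-23222/Y(-145, -39) - 25209/41198 = -23222/(-72) - 25209/41198 = -23222*(-1/72) - 25209*1/41198 = 11611/36 - 25209/41198 = 238721227/741564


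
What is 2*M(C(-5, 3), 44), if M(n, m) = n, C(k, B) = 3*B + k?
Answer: 8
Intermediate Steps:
C(k, B) = k + 3*B
2*M(C(-5, 3), 44) = 2*(-5 + 3*3) = 2*(-5 + 9) = 2*4 = 8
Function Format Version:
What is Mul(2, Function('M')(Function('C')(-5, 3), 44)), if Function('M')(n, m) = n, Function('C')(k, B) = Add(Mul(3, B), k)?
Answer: 8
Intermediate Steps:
Function('C')(k, B) = Add(k, Mul(3, B))
Mul(2, Function('M')(Function('C')(-5, 3), 44)) = Mul(2, Add(-5, Mul(3, 3))) = Mul(2, Add(-5, 9)) = Mul(2, 4) = 8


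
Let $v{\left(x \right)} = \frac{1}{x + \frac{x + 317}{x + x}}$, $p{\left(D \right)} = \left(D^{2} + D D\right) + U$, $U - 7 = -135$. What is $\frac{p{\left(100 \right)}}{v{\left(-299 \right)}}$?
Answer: $- \frac{77250240}{13} \approx -5.9423 \cdot 10^{6}$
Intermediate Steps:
$U = -128$ ($U = 7 - 135 = -128$)
$p{\left(D \right)} = -128 + 2 D^{2}$ ($p{\left(D \right)} = \left(D^{2} + D D\right) - 128 = \left(D^{2} + D^{2}\right) - 128 = 2 D^{2} - 128 = -128 + 2 D^{2}$)
$v{\left(x \right)} = \frac{1}{x + \frac{317 + x}{2 x}}$
$\frac{p{\left(100 \right)}}{v{\left(-299 \right)}} = \frac{-128 + 2 \cdot 100^{2}}{2 \left(-299\right) \frac{1}{317 - 299 + 2 \left(-299\right)^{2}}} = \frac{-128 + 2 \cdot 10000}{2 \left(-299\right) \frac{1}{317 - 299 + 2 \cdot 89401}} = \frac{-128 + 20000}{2 \left(-299\right) \frac{1}{317 - 299 + 178802}} = \frac{19872}{2 \left(-299\right) \frac{1}{178820}} = \frac{19872}{- \frac{299}{89410}} = 19872 \left(- \frac{89410}{299}\right) = - \frac{77250240}{13}$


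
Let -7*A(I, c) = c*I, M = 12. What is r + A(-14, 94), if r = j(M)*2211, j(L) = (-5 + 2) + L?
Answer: 20087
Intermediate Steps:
j(L) = -3 + L
A(I, c) = -I*c/7 (A(I, c) = -c*I/7 = -I*c/7)
r = 19899 (r = (-3 + 12)*2211 = 9*2211 = 19899)
r + A(-14, 94) = 19899 - 1/7*(-14)*94 = 19899 + 188 = 20087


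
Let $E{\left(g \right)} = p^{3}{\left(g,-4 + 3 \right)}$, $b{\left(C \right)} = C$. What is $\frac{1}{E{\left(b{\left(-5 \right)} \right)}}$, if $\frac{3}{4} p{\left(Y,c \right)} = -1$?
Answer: $- \frac{27}{64} \approx -0.42188$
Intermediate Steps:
$p{\left(Y,c \right)} = - \frac{4}{3}$ ($p{\left(Y,c \right)} = \frac{4}{3} \left(-1\right) = - \frac{4}{3}$)
$E{\left(g \right)} = - \frac{64}{27}$ ($E{\left(g \right)} = \left(- \frac{4}{3}\right)^{3} = - \frac{64}{27}$)
$\frac{1}{E{\left(b{\left(-5 \right)} \right)}} = \frac{1}{- \frac{64}{27}} = - \frac{27}{64}$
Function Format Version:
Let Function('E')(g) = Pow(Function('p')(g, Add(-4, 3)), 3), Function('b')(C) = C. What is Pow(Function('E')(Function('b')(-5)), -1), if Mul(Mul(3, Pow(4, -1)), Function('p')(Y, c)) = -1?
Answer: Rational(-27, 64) ≈ -0.42188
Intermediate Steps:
Function('p')(Y, c) = Rational(-4, 3) (Function('p')(Y, c) = Mul(Rational(4, 3), -1) = Rational(-4, 3))
Function('E')(g) = Rational(-64, 27) (Function('E')(g) = Pow(Rational(-4, 3), 3) = Rational(-64, 27))
Pow(Function('E')(Function('b')(-5)), -1) = Pow(Rational(-64, 27), -1) = Rational(-27, 64)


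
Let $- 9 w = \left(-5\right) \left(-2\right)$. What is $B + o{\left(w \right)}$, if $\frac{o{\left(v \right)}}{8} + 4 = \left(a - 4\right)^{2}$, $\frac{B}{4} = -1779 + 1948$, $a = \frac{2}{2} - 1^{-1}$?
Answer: $772$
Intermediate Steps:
$a = 0$ ($a = 2 \cdot \frac{1}{2} - 1 = 1 - 1 = 0$)
$B = 676$ ($B = 4 \left(-1779 + 1948\right) = 4 \cdot 169 = 676$)
$w = - \frac{10}{9}$ ($w = - \frac{\left(-5\right) \left(-2\right)}{9} = \left(- \frac{1}{9}\right) 10 = - \frac{10}{9} \approx -1.1111$)
$o{\left(v \right)} = 96$ ($o{\left(v \right)} = -32 + 8 \left(0 - 4\right)^{2} = -32 + 8 \left(-4\right)^{2} = -32 + 8 \cdot 16 = -32 + 128 = 96$)
$B + o{\left(w \right)} = 676 + 96 = 772$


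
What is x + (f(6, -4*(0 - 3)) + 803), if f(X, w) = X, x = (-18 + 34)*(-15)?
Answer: 569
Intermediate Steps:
x = -240 (x = 16*(-15) = -240)
x + (f(6, -4*(0 - 3)) + 803) = -240 + (6 + 803) = -240 + 809 = 569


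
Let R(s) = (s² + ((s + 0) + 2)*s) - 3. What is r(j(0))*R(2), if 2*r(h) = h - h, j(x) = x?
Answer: 0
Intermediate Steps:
r(h) = 0 (r(h) = (h - h)/2 = (½)*0 = 0)
R(s) = -3 + s² + s*(2 + s) (R(s) = (s² + (s + 2)*s) - 3 = (s² + (2 + s)*s) - 3 = (s² + s*(2 + s)) - 3 = -3 + s² + s*(2 + s))
r(j(0))*R(2) = 0*(-3 + 2*2 + 2*2²) = 0*(-3 + 4 + 2*4) = 0*(-3 + 4 + 8) = 0*9 = 0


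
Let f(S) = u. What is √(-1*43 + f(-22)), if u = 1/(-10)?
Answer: I*√4310/10 ≈ 6.5651*I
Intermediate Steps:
u = -⅒ ≈ -0.10000
f(S) = -⅒
√(-1*43 + f(-22)) = √(-1*43 - ⅒) = √(-43 - ⅒) = √(-431/10) = I*√4310/10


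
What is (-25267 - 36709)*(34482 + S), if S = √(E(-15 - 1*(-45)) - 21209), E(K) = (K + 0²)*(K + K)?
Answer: -2137056432 - 61976*I*√19409 ≈ -2.1371e+9 - 8.6343e+6*I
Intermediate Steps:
E(K) = 2*K² (E(K) = (K + 0)*(2*K) = K*(2*K) = 2*K²)
S = I*√19409 (S = √(2*(-15 - 1*(-45))² - 21209) = √(2*(-15 + 45)² - 21209) = √(2*30² - 21209) = √(2*900 - 21209) = √(1800 - 21209) = √(-19409) = I*√19409 ≈ 139.32*I)
(-25267 - 36709)*(34482 + S) = (-25267 - 36709)*(34482 + I*√19409) = -61976*(34482 + I*√19409) = -2137056432 - 61976*I*√19409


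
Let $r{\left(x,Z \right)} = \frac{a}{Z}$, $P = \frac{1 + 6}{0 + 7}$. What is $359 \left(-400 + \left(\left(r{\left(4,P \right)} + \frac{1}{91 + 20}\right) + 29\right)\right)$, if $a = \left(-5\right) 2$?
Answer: $- \frac{15182110}{111} \approx -1.3678 \cdot 10^{5}$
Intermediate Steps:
$a = -10$
$P = 1$ ($P = \frac{7}{7} = 7 \cdot \frac{1}{7} = 1$)
$r{\left(x,Z \right)} = - \frac{10}{Z}$
$359 \left(-400 + \left(\left(r{\left(4,P \right)} + \frac{1}{91 + 20}\right) + 29\right)\right) = 359 \left(-400 + \left(\left(- \frac{10}{1} + \frac{1}{91 + 20}\right) + 29\right)\right) = 359 \left(-400 + \left(\left(\left(-10\right) 1 + \frac{1}{111}\right) + 29\right)\right) = 359 \left(-400 + \left(\left(-10 + \frac{1}{111}\right) + 29\right)\right) = 359 \left(-400 + \left(- \frac{1109}{111} + 29\right)\right) = 359 \left(-400 + \frac{2110}{111}\right) = 359 \left(- \frac{42290}{111}\right) = - \frac{15182110}{111}$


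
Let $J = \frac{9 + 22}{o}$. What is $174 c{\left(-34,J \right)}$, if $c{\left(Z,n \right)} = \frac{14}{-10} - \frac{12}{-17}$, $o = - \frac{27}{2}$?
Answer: $- \frac{10266}{85} \approx -120.78$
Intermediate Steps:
$o = - \frac{27}{2}$ ($o = \left(-27\right) \frac{1}{2} = - \frac{27}{2} \approx -13.5$)
$J = - \frac{62}{27}$ ($J = \frac{9 + 22}{- \frac{27}{2}} = 31 \left(- \frac{2}{27}\right) = - \frac{62}{27} \approx -2.2963$)
$c{\left(Z,n \right)} = - \frac{59}{85}$ ($c{\left(Z,n \right)} = 14 \left(- \frac{1}{10}\right) - - \frac{12}{17} = - \frac{7}{5} + \frac{12}{17} = - \frac{59}{85}$)
$174 c{\left(-34,J \right)} = 174 \left(- \frac{59}{85}\right) = - \frac{10266}{85}$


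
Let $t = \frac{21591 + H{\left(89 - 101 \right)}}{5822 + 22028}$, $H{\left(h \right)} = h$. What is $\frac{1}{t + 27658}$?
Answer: $\frac{27850}{770296879} \approx 3.6155 \cdot 10^{-5}$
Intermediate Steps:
$t = \frac{21579}{27850}$ ($t = \frac{21591 + \left(89 - 101\right)}{5822 + 22028} = \frac{21591 + \left(89 - 101\right)}{27850} = \left(21591 - 12\right) \frac{1}{27850} = 21579 \cdot \frac{1}{27850} = \frac{21579}{27850} \approx 0.77483$)
$\frac{1}{t + 27658} = \frac{1}{\frac{21579}{27850} + 27658} = \frac{1}{\frac{770296879}{27850}} = \frac{27850}{770296879}$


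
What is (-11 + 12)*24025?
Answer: 24025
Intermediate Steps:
(-11 + 12)*24025 = 1*24025 = 24025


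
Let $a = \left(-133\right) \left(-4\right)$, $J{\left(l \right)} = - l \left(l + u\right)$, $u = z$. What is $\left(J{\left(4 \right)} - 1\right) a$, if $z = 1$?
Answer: $-11172$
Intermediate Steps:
$u = 1$
$J{\left(l \right)} = - l \left(1 + l\right)$ ($J{\left(l \right)} = - l \left(l + 1\right) = - l \left(1 + l\right)$)
$a = 532$
$\left(J{\left(4 \right)} - 1\right) a = \left(\left(-1\right) 4 \left(1 + 4\right) - 1\right) 532 = \left(\left(-1\right) 4 \cdot 5 - 1\right) 532 = \left(-20 - 1\right) 532 = \left(-21\right) 532 = -11172$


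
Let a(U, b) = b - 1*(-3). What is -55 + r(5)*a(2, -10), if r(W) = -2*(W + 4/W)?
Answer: 131/5 ≈ 26.200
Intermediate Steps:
a(U, b) = 3 + b (a(U, b) = b + 3 = 3 + b)
r(W) = -8/W - 2*W
-55 + r(5)*a(2, -10) = -55 + (-8/5 - 2*5)*(3 - 10) = -55 + (-8*1/5 - 10)*(-7) = -55 + (-8/5 - 10)*(-7) = -55 - 58/5*(-7) = -55 + 406/5 = 131/5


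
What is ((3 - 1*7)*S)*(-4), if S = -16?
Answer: -256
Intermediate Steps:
((3 - 1*7)*S)*(-4) = ((3 - 1*7)*(-16))*(-4) = ((3 - 7)*(-16))*(-4) = -4*(-16)*(-4) = 64*(-4) = -256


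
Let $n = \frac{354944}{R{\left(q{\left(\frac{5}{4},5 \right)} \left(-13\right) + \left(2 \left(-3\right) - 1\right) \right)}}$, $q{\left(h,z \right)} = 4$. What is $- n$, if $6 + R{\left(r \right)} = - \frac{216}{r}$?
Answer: $\frac{10470848}{69} \approx 1.5175 \cdot 10^{5}$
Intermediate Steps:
$R{\left(r \right)} = -6 - \frac{216}{r}$
$n = - \frac{10470848}{69}$ ($n = \frac{354944}{-6 - \frac{216}{4 \left(-13\right) + \left(2 \left(-3\right) - 1\right)}} = \frac{354944}{-6 - \frac{216}{-52 - 7}} = \frac{354944}{-6 - \frac{216}{-59}} = \frac{354944}{-6 - - \frac{216}{59}} = \frac{354944}{-6 + \frac{216}{59}} = \frac{354944}{- \frac{138}{59}} = 354944 \left(- \frac{59}{138}\right) = - \frac{10470848}{69} \approx -1.5175 \cdot 10^{5}$)
$- n = \left(-1\right) \left(- \frac{10470848}{69}\right) = \frac{10470848}{69}$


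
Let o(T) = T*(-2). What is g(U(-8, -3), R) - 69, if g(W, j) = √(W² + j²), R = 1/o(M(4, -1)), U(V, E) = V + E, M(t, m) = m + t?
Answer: -69 + √4357/6 ≈ -57.999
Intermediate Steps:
o(T) = -2*T
U(V, E) = E + V
R = -⅙ (R = 1/(-2*(-1 + 4)) = 1/(-2*3) = 1/(-6) = -⅙ ≈ -0.16667)
g(U(-8, -3), R) - 69 = √((-3 - 8)² + (-⅙)²) - 69 = √((-11)² + 1/36) - 69 = √(121 + 1/36) - 69 = √(4357/36) - 69 = √4357/6 - 69 = -69 + √4357/6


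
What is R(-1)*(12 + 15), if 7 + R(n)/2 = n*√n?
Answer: -378 - 54*I ≈ -378.0 - 54.0*I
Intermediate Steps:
R(n) = -14 + 2*n^(3/2) (R(n) = -14 + 2*(n*√n) = -14 + 2*n^(3/2))
R(-1)*(12 + 15) = (-14 + 2*(-1)^(3/2))*(12 + 15) = (-14 + 2*(-I))*27 = (-14 - 2*I)*27 = -378 - 54*I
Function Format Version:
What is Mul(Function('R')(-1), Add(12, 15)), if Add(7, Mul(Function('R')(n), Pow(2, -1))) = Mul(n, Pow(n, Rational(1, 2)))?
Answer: Add(-378, Mul(-54, I)) ≈ Add(-378.00, Mul(-54.000, I))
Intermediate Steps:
Function('R')(n) = Add(-14, Mul(2, Pow(n, Rational(3, 2)))) (Function('R')(n) = Add(-14, Mul(2, Mul(n, Pow(n, Rational(1, 2))))) = Add(-14, Mul(2, Pow(n, Rational(3, 2)))))
Mul(Function('R')(-1), Add(12, 15)) = Mul(Add(-14, Mul(2, Pow(-1, Rational(3, 2)))), Add(12, 15)) = Mul(Add(-14, Mul(2, Mul(-1, I))), 27) = Mul(Add(-14, Mul(-2, I)), 27) = Add(-378, Mul(-54, I))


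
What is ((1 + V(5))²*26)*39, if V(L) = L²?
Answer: 685464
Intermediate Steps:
((1 + V(5))²*26)*39 = ((1 + 5²)²*26)*39 = ((1 + 25)²*26)*39 = (26²*26)*39 = (676*26)*39 = 17576*39 = 685464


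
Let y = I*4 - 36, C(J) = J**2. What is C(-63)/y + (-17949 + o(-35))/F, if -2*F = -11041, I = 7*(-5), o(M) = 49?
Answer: -50122529/1943216 ≈ -25.794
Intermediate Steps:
I = -35
F = 11041/2 (F = -1/2*(-11041) = 11041/2 ≈ 5520.5)
y = -176 (y = -35*4 - 36 = -140 - 36 = -176)
C(-63)/y + (-17949 + o(-35))/F = (-63)**2/(-176) + (-17949 + 49)/(11041/2) = 3969*(-1/176) - 17900*2/11041 = -3969/176 - 35800/11041 = -50122529/1943216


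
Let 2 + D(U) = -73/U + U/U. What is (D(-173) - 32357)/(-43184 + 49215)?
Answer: -5597861/1043363 ≈ -5.3652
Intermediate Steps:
D(U) = -1 - 73/U (D(U) = -2 + (-73/U + U/U) = -2 + (-73/U + 1) = -2 + (1 - 73/U) = -1 - 73/U)
(D(-173) - 32357)/(-43184 + 49215) = ((-73 - 1*(-173))/(-173) - 32357)/(-43184 + 49215) = (-(-73 + 173)/173 - 32357)/6031 = (-1/173*100 - 32357)*(1/6031) = (-100/173 - 32357)*(1/6031) = -5597861/173*1/6031 = -5597861/1043363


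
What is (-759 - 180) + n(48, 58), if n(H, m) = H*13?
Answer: -315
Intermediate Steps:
n(H, m) = 13*H
(-759 - 180) + n(48, 58) = (-759 - 180) + 13*48 = -939 + 624 = -315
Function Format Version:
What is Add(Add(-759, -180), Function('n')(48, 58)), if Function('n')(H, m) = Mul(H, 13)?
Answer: -315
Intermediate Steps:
Function('n')(H, m) = Mul(13, H)
Add(Add(-759, -180), Function('n')(48, 58)) = Add(Add(-759, -180), Mul(13, 48)) = Add(-939, 624) = -315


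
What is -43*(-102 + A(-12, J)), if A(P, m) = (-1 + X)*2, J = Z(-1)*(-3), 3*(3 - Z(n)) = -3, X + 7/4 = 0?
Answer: 9245/2 ≈ 4622.5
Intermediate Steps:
X = -7/4 (X = -7/4 + 0 = -7/4 ≈ -1.7500)
Z(n) = 4 (Z(n) = 3 - ⅓*(-3) = 3 + 1 = 4)
J = -12 (J = 4*(-3) = -12)
A(P, m) = -11/2 (A(P, m) = (-1 - 7/4)*2 = -11/4*2 = -11/2)
-43*(-102 + A(-12, J)) = -43*(-102 - 11/2) = -43*(-215/2) = 9245/2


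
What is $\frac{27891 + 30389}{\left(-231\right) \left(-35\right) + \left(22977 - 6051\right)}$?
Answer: $\frac{58280}{25011} \approx 2.3302$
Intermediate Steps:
$\frac{27891 + 30389}{\left(-231\right) \left(-35\right) + \left(22977 - 6051\right)} = \frac{58280}{8085 + 16926} = \frac{58280}{25011}$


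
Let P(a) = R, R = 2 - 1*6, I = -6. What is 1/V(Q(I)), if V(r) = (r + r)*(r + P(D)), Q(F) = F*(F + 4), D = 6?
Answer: 1/192 ≈ 0.0052083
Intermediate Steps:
R = -4 (R = 2 - 6 = -4)
P(a) = -4
Q(F) = F*(4 + F)
V(r) = 2*r*(-4 + r) (V(r) = (r + r)*(r - 4) = (2*r)*(-4 + r) = 2*r*(-4 + r))
1/V(Q(I)) = 1/(2*(-6*(4 - 6))*(-4 - 6*(4 - 6))) = 1/(2*(-6*(-2))*(-4 - 6*(-2))) = 1/(2*12*(-4 + 12)) = 1/(2*12*8) = 1/192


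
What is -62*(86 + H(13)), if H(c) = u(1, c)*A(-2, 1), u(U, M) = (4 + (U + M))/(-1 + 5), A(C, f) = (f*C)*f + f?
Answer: -5053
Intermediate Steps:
A(C, f) = f + C*f² (A(C, f) = (C*f)*f + f = C*f² + f = f + C*f²)
u(U, M) = 1 + M/4 + U/4 (u(U, M) = (4 + (M + U))/4 = (4 + M + U)*(¼) = 1 + M/4 + U/4)
H(c) = -5/4 - c/4 (H(c) = (1 + c/4 + (¼)*1)*(1*(1 - 2*1)) = (1 + c/4 + ¼)*(1*(1 - 2)) = (5/4 + c/4)*(1*(-1)) = (5/4 + c/4)*(-1) = -5/4 - c/4)
-62*(86 + H(13)) = -62*(86 + (-5/4 - ¼*13)) = -62*(86 + (-5/4 - 13/4)) = -62*(86 - 9/2) = -62*163/2 = -5053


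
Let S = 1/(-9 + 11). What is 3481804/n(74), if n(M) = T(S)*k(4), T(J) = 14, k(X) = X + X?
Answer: 870451/28 ≈ 31088.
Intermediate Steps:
k(X) = 2*X
S = ½ (S = 1/2 = ½ ≈ 0.50000)
n(M) = 112 (n(M) = 14*(2*4) = 14*8 = 112)
3481804/n(74) = 3481804/112 = 3481804*(1/112) = 870451/28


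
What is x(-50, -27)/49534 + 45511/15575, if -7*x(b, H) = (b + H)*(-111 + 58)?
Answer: 2245261649/771492050 ≈ 2.9103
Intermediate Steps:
x(b, H) = 53*H/7 + 53*b/7 (x(b, H) = -(b + H)*(-111 + 58)/7 = -(H + b)*(-53)/7 = -(-53*H - 53*b)/7 = 53*H/7 + 53*b/7)
x(-50, -27)/49534 + 45511/15575 = ((53/7)*(-27) + (53/7)*(-50))/49534 + 45511/15575 = (-1431/7 - 2650/7)*(1/49534) + 45511*(1/15575) = -583*1/49534 + 45511/15575 = -583/49534 + 45511/15575 = 2245261649/771492050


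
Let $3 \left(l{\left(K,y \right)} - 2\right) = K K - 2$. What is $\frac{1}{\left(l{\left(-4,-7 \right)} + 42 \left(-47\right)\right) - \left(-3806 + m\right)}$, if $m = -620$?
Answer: $\frac{3}{7376} \approx 0.00040672$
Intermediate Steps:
$l{\left(K,y \right)} = \frac{4}{3} + \frac{K^{2}}{3}$ ($l{\left(K,y \right)} = 2 + \frac{K K - 2}{3} = 2 + \frac{K^{2} - 2}{3} = 2 + \frac{-2 + K^{2}}{3} = 2 + \left(- \frac{2}{3} + \frac{K^{2}}{3}\right) = \frac{4}{3} + \frac{K^{2}}{3}$)
$\frac{1}{\left(l{\left(-4,-7 \right)} + 42 \left(-47\right)\right) - \left(-3806 + m\right)} = \frac{1}{\left(\left(\frac{4}{3} + \frac{\left(-4\right)^{2}}{3}\right) + 42 \left(-47\right)\right) + \left(3806 - -620\right)} = \frac{1}{\left(\left(\frac{4}{3} + \frac{1}{3} \cdot 16\right) - 1974\right) + \left(3806 + 620\right)} = \frac{1}{\left(\left(\frac{4}{3} + \frac{16}{3}\right) - 1974\right) + 4426} = \frac{1}{\left(\frac{20}{3} - 1974\right) + 4426} = \frac{1}{- \frac{5902}{3} + 4426} = \frac{1}{\frac{7376}{3}} = \frac{3}{7376}$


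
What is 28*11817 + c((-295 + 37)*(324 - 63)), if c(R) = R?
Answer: 263538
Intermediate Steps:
28*11817 + c((-295 + 37)*(324 - 63)) = 28*11817 + (-295 + 37)*(324 - 63) = 330876 - 258*261 = 330876 - 67338 = 263538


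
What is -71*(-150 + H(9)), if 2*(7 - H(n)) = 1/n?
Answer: 182825/18 ≈ 10157.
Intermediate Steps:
H(n) = 7 - 1/(2*n)
-71*(-150 + H(9)) = -71*(-150 + (7 - ½/9)) = -71*(-150 + (7 - ½*⅑)) = -71*(-150 + (7 - 1/18)) = -71*(-150 + 125/18) = -71*(-2575/18) = 182825/18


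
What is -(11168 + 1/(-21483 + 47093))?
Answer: -286012481/25610 ≈ -11168.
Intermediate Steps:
-(11168 + 1/(-21483 + 47093)) = -(11168 + 1/25610) = -1*286012481/25610 = -286012481/25610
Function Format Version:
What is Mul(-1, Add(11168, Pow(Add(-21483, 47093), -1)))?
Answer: Rational(-286012481, 25610) ≈ -11168.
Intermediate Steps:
Mul(-1, Add(11168, Pow(Add(-21483, 47093), -1))) = Mul(-1, Add(11168, Pow(25610, -1))) = Mul(-1, Add(11168, Rational(1, 25610))) = Mul(-1, Rational(286012481, 25610)) = Rational(-286012481, 25610)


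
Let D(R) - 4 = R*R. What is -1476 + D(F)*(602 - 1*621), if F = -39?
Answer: -30451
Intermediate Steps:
D(R) = 4 + R² (D(R) = 4 + R*R = 4 + R²)
-1476 + D(F)*(602 - 1*621) = -1476 + (4 + (-39)²)*(602 - 1*621) = -1476 + (4 + 1521)*(602 - 621) = -1476 + 1525*(-19) = -1476 - 28975 = -30451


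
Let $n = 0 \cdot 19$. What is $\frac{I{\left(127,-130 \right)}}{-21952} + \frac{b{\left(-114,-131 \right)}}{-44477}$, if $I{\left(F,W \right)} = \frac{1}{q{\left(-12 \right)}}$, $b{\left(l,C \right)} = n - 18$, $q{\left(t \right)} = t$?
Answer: $\frac{4786109}{11716309248} \approx 0.0004085$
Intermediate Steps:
$n = 0$
$b{\left(l,C \right)} = -18$ ($b{\left(l,C \right)} = 0 - 18 = -18$)
$I{\left(F,W \right)} = - \frac{1}{12}$ ($I{\left(F,W \right)} = \frac{1}{-12} = - \frac{1}{12}$)
$\frac{I{\left(127,-130 \right)}}{-21952} + \frac{b{\left(-114,-131 \right)}}{-44477} = - \frac{1}{12 \left(-21952\right)} - \frac{18}{-44477} = \left(- \frac{1}{12}\right) \left(- \frac{1}{21952}\right) - - \frac{18}{44477} = \frac{1}{263424} + \frac{18}{44477} = \frac{4786109}{11716309248}$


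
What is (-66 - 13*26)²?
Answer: 163216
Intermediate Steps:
(-66 - 13*26)² = (-66 - 338)² = (-404)² = 163216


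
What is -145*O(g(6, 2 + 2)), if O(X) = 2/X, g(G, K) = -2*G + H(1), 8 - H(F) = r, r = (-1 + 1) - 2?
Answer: 145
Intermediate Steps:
r = -2 (r = 0 - 2 = -2)
H(F) = 10 (H(F) = 8 - 1*(-2) = 8 + 2 = 10)
g(G, K) = 10 - 2*G (g(G, K) = -2*G + 10 = 10 - 2*G)
-145*O(g(6, 2 + 2)) = -290/(10 - 2*6) = -290/(10 - 12) = -290/(-2) = -290*(-1)/2 = -145*(-1) = 145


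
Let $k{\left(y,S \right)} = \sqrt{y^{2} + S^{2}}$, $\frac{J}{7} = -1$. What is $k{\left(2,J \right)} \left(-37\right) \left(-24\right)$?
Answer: $888 \sqrt{53} \approx 6464.7$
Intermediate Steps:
$J = -7$ ($J = 7 \left(-1\right) = -7$)
$k{\left(y,S \right)} = \sqrt{S^{2} + y^{2}}$
$k{\left(2,J \right)} \left(-37\right) \left(-24\right) = \sqrt{\left(-7\right)^{2} + 2^{2}} \left(-37\right) \left(-24\right) = \sqrt{49 + 4} \left(-37\right) \left(-24\right) = \sqrt{53} \left(-37\right) \left(-24\right) = - 37 \sqrt{53} \left(-24\right) = 888 \sqrt{53}$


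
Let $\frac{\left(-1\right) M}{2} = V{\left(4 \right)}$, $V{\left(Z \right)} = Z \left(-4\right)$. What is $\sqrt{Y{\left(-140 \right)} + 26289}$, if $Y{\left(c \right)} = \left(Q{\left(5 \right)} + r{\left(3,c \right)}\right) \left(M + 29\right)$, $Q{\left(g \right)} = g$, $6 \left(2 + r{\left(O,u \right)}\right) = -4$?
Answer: $\frac{\sqrt{237882}}{3} \approx 162.58$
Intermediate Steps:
$V{\left(Z \right)} = - 4 Z$
$M = 32$ ($M = - 2 \left(\left(-4\right) 4\right) = \left(-2\right) \left(-16\right) = 32$)
$r{\left(O,u \right)} = - \frac{8}{3}$ ($r{\left(O,u \right)} = -2 + \frac{1}{6} \left(-4\right) = -2 - \frac{2}{3} = - \frac{8}{3}$)
$Y{\left(c \right)} = \frac{427}{3}$ ($Y{\left(c \right)} = \left(5 - \frac{8}{3}\right) \left(32 + 29\right) = \frac{7}{3} \cdot 61 = \frac{427}{3}$)
$\sqrt{Y{\left(-140 \right)} + 26289} = \sqrt{\frac{427}{3} + 26289} = \sqrt{\frac{79294}{3}} = \frac{\sqrt{237882}}{3}$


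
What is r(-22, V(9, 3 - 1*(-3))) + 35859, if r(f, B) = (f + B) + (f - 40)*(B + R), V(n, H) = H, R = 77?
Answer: 30697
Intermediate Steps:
r(f, B) = B + f + (-40 + f)*(77 + B) (r(f, B) = (f + B) + (f - 40)*(B + 77) = (B + f) + (-40 + f)*(77 + B) = B + f + (-40 + f)*(77 + B))
r(-22, V(9, 3 - 1*(-3))) + 35859 = (-3080 - 39*(3 - 1*(-3)) + 78*(-22) + (3 - 1*(-3))*(-22)) + 35859 = (-3080 - 39*(3 + 3) - 1716 + (3 + 3)*(-22)) + 35859 = (-3080 - 39*6 - 1716 + 6*(-22)) + 35859 = (-3080 - 234 - 1716 - 132) + 35859 = -5162 + 35859 = 30697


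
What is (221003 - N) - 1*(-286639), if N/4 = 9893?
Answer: 468070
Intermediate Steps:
N = 39572 (N = 4*9893 = 39572)
(221003 - N) - 1*(-286639) = (221003 - 1*39572) - 1*(-286639) = (221003 - 39572) + 286639 = 181431 + 286639 = 468070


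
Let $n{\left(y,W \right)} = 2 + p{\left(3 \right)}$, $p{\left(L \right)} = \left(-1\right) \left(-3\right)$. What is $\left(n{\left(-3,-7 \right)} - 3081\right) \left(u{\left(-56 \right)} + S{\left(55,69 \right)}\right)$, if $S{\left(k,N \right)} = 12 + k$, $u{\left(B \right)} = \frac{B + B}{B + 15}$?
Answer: $- \frac{8794284}{41} \approx -2.1449 \cdot 10^{5}$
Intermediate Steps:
$u{\left(B \right)} = \frac{2 B}{15 + B}$
$p{\left(L \right)} = 3$
$n{\left(y,W \right)} = 5$ ($n{\left(y,W \right)} = 2 + 3 = 5$)
$\left(n{\left(-3,-7 \right)} - 3081\right) \left(u{\left(-56 \right)} + S{\left(55,69 \right)}\right) = \left(5 - 3081\right) \left(2 \left(-56\right) \frac{1}{15 - 56} + \left(12 + 55\right)\right) = - 3076 \left(2 \left(-56\right) \frac{1}{-41} + 67\right) = - 3076 \left(2 \left(-56\right) \left(- \frac{1}{41}\right) + 67\right) = - 3076 \left(\frac{112}{41} + 67\right) = \left(-3076\right) \frac{2859}{41} = - \frac{8794284}{41}$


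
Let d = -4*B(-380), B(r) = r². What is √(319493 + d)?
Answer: I*√258107 ≈ 508.04*I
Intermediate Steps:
d = -577600 (d = -4*(-380)² = -4*144400 = -577600)
√(319493 + d) = √(319493 - 577600) = √(-258107) = I*√258107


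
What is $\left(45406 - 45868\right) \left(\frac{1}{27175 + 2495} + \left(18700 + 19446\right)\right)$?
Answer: $- \frac{87147970217}{4945} \approx -1.7623 \cdot 10^{7}$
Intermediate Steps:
$\left(45406 - 45868\right) \left(\frac{1}{27175 + 2495} + \left(18700 + 19446\right)\right) = - 462 \left(\frac{1}{29670} + 38146\right) = \left(-462\right) \frac{1131791821}{29670} = - \frac{87147970217}{4945}$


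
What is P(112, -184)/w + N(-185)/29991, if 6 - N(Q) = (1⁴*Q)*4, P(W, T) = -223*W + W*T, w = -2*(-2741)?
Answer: -681510086/82205331 ≈ -8.2903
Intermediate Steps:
w = 5482
P(W, T) = -223*W + T*W
N(Q) = 6 - 4*Q (N(Q) = 6 - 1⁴*Q*4 = 6 - 1*Q*4 = 6 - Q*4 = 6 - 4*Q)
P(112, -184)/w + N(-185)/29991 = (112*(-223 - 184))/5482 + (6 - 4*(-185))/29991 = (112*(-407))*(1/5482) + (6 + 740)*(1/29991) = -45584*1/5482 + 746*(1/29991) = -22792/2741 + 746/29991 = -681510086/82205331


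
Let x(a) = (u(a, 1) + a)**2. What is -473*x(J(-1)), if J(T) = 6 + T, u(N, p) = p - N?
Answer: -473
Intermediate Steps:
x(a) = 1 (x(a) = ((1 - a) + a)**2 = 1**2 = 1)
-473*x(J(-1)) = -473*1 = -473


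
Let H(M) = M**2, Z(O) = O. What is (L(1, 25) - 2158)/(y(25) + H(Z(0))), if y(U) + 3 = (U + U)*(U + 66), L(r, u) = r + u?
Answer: -2132/4547 ≈ -0.46888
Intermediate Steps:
y(U) = -3 + 2*U*(66 + U) (y(U) = -3 + (U + U)*(U + 66) = -3 + (2*U)*(66 + U) = -3 + 2*U*(66 + U))
(L(1, 25) - 2158)/(y(25) + H(Z(0))) = ((1 + 25) - 2158)/((-3 + 2*25**2 + 132*25) + 0**2) = (26 - 2158)/((-3 + 2*625 + 3300) + 0) = -2132/((-3 + 1250 + 3300) + 0) = -2132/(4547 + 0) = -2132/4547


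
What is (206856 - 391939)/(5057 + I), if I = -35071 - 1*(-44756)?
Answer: -185083/14742 ≈ -12.555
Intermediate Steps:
I = 9685 (I = -35071 + 44756 = 9685)
(206856 - 391939)/(5057 + I) = (206856 - 391939)/(5057 + 9685) = -185083/14742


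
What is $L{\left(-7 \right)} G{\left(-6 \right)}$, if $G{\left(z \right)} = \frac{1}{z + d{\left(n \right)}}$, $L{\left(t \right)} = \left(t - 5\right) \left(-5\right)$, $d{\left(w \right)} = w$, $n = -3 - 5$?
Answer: $- \frac{30}{7} \approx -4.2857$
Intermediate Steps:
$n = -8$ ($n = -3 - 5 = -8$)
$L{\left(t \right)} = 25 - 5 t$ ($L{\left(t \right)} = \left(-5 + t\right) \left(-5\right) = 25 - 5 t$)
$G{\left(z \right)} = \frac{1}{-8 + z}$ ($G{\left(z \right)} = \frac{1}{z - 8} = \frac{1}{-8 + z}$)
$L{\left(-7 \right)} G{\left(-6 \right)} = \frac{25 - -35}{-8 - 6} = \frac{25 + 35}{-14} = 60 \left(- \frac{1}{14}\right) = - \frac{30}{7}$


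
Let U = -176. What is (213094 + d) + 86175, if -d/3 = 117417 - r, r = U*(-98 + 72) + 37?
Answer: -39143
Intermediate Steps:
r = 4613 (r = -176*(-98 + 72) + 37 = -176*(-26) + 37 = 4576 + 37 = 4613)
d = -338412 (d = -3*(117417 - 1*4613) = -3*(117417 - 4613) = -3*112804 = -338412)
(213094 + d) + 86175 = (213094 - 338412) + 86175 = -125318 + 86175 = -39143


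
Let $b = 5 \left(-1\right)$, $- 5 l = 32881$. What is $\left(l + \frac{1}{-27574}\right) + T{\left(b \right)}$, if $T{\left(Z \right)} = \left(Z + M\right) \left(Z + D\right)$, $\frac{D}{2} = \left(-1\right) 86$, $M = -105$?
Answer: $\frac{1777668201}{137870} \approx 12894.0$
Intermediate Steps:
$l = - \frac{32881}{5}$ ($l = \left(- \frac{1}{5}\right) 32881 = - \frac{32881}{5} \approx -6576.2$)
$D = -172$ ($D = 2 \left(\left(-1\right) 86\right) = 2 \left(-86\right) = -172$)
$b = -5$
$T{\left(Z \right)} = \left(-172 + Z\right) \left(-105 + Z\right)$ ($T{\left(Z \right)} = \left(Z - 105\right) \left(Z - 172\right) = \left(-105 + Z\right) \left(-172 + Z\right) = \left(-172 + Z\right) \left(-105 + Z\right)$)
$\left(l + \frac{1}{-27574}\right) + T{\left(b \right)} = \left(- \frac{32881}{5} + \frac{1}{-27574}\right) + \left(18060 + \left(-5\right)^{2} - -1385\right) = \left(- \frac{32881}{5} - \frac{1}{27574}\right) + \left(18060 + 25 + 1385\right) = - \frac{906660699}{137870} + 19470 = \frac{1777668201}{137870}$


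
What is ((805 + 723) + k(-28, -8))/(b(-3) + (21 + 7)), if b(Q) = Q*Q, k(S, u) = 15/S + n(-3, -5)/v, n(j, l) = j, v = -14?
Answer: 42775/1036 ≈ 41.289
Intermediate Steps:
k(S, u) = 3/14 + 15/S (k(S, u) = 15/S - 3/(-14) = 15/S - 3*(-1/14) = 15/S + 3/14 = 3/14 + 15/S)
b(Q) = Q²
((805 + 723) + k(-28, -8))/(b(-3) + (21 + 7)) = ((805 + 723) + (3/14 + 15/(-28)))/((-3)² + (21 + 7)) = (1528 + (3/14 + 15*(-1/28)))/(9 + 28) = (1528 + (3/14 - 15/28))/37 = (1528 - 9/28)/37 = (1/37)*(42775/28) = 42775/1036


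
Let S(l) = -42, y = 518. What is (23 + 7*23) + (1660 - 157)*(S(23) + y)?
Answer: 715612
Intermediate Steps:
(23 + 7*23) + (1660 - 157)*(S(23) + y) = (23 + 7*23) + (1660 - 157)*(-42 + 518) = (23 + 161) + 1503*476 = 184 + 715428 = 715612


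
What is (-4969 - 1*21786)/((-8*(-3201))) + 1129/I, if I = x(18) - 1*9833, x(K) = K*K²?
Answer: -135958187/102457608 ≈ -1.3270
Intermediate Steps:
x(K) = K³
I = -4001 (I = 18³ - 1*9833 = 5832 - 9833 = -4001)
(-4969 - 1*21786)/((-8*(-3201))) + 1129/I = (-4969 - 1*21786)/((-8*(-3201))) + 1129/(-4001) = (-4969 - 21786)/25608 + 1129*(-1/4001) = -26755*1/25608 - 1129/4001 = -26755/25608 - 1129/4001 = -135958187/102457608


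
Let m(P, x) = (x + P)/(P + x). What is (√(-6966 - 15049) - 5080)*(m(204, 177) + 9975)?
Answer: -50678080 + 9976*I*√22015 ≈ -5.0678e+7 + 1.4802e+6*I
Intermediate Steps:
m(P, x) = 1 (m(P, x) = (P + x)/(P + x) = 1)
(√(-6966 - 15049) - 5080)*(m(204, 177) + 9975) = (√(-6966 - 15049) - 5080)*(1 + 9975) = (√(-22015) - 5080)*9976 = (I*√22015 - 5080)*9976 = (-5080 + I*√22015)*9976 = -50678080 + 9976*I*√22015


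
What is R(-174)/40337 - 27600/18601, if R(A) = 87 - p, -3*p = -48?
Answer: -5320481/3589993 ≈ -1.4820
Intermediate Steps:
p = 16 (p = -⅓*(-48) = 16)
R(A) = 71 (R(A) = 87 - 1*16 = 87 - 16 = 71)
R(-174)/40337 - 27600/18601 = 71/40337 - 27600/18601 = -5320481/3589993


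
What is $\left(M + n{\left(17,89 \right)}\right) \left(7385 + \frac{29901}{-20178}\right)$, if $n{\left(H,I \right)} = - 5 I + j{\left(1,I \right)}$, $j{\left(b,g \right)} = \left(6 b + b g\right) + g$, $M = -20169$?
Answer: $- \frac{169097553915}{1121} \approx -1.5085 \cdot 10^{8}$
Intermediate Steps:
$j{\left(b,g \right)} = g + 6 b + b g$
$n{\left(H,I \right)} = 6 - 3 I$ ($n{\left(H,I \right)} = - 5 I + \left(I + 6 \cdot 1 + 1 I\right) = - 5 I + \left(I + 6 + I\right) = - 5 I + \left(6 + 2 I\right) = 6 - 3 I$)
$\left(M + n{\left(17,89 \right)}\right) \left(7385 + \frac{29901}{-20178}\right) = \left(-20169 + \left(6 - 267\right)\right) \left(7385 + \frac{29901}{-20178}\right) = \left(-20169 + \left(6 - 267\right)\right) \left(7385 + 29901 \left(- \frac{1}{20178}\right)\right) = \left(-20169 - 261\right) \left(7385 - \frac{9967}{6726}\right) = \left(-20430\right) \frac{49661543}{6726} = - \frac{169097553915}{1121}$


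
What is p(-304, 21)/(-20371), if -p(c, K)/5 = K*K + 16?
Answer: 2285/20371 ≈ 0.11217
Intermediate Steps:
p(c, K) = -80 - 5*K² (p(c, K) = -5*(K*K + 16) = -5*(K² + 16) = -5*(16 + K²) = -80 - 5*K²)
p(-304, 21)/(-20371) = (-80 - 5*21²)/(-20371) = (-80 - 5*441)*(-1/20371) = (-80 - 2205)*(-1/20371) = -2285*(-1/20371) = 2285/20371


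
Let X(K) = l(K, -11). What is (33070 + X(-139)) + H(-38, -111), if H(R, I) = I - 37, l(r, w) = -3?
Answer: 32919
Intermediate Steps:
X(K) = -3
H(R, I) = -37 + I
(33070 + X(-139)) + H(-38, -111) = (33070 - 3) + (-37 - 111) = 33067 - 148 = 32919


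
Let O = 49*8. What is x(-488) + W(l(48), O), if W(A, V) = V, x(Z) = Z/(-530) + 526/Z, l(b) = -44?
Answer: 25336561/64660 ≈ 391.84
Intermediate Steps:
O = 392
x(Z) = 526/Z - Z/530 (x(Z) = Z*(-1/530) + 526/Z = -Z/530 + 526/Z = 526/Z - Z/530)
x(-488) + W(l(48), O) = (526/(-488) - 1/530*(-488)) + 392 = (526*(-1/488) + 244/265) + 392 = (-263/244 + 244/265) + 392 = -10159/64660 + 392 = 25336561/64660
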